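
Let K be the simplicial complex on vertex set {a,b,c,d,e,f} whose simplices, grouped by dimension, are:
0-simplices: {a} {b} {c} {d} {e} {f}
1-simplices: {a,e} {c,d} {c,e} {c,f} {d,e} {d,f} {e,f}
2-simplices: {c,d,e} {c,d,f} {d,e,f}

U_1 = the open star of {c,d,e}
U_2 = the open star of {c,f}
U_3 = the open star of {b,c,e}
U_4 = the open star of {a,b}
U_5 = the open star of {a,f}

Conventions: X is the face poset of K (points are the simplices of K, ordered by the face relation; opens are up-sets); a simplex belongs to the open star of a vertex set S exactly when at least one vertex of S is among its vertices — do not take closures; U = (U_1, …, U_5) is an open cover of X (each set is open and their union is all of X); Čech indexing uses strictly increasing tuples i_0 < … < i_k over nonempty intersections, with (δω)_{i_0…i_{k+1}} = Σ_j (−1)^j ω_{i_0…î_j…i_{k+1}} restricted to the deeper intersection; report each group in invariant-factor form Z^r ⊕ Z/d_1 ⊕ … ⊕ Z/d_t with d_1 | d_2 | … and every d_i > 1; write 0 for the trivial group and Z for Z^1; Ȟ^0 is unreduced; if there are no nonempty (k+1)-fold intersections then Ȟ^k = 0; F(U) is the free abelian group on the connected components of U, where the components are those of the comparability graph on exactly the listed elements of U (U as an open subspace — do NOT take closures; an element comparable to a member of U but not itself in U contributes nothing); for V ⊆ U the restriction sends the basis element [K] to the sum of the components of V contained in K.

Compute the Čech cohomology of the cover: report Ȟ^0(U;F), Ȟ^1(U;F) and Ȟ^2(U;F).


Ȟ^0(U;F) ≅ Z^2, Ȟ^1(U;F) ≅ 0 and Ȟ^2(U;F) ≅ 0

nerve of the cover:
  U1={{c},{d},{e},{a,e},{c,d},{c,e},{c,f},{d,e},{d,f},{e,f},{c,d,e},{c,d,f},{d,e,f}} U2={{c},{f},{c,d},{c,e},{c,f},{d,f},{e,f},{c,d,e},{c,d,f},{d,e,f}} U3={{b},{c},{e},{a,e},{c,d},{c,e},{c,f},{d,e},{e,f},{c,d,e},{c,d,f},{d,e,f}} U4={{a},{b},{a,e}} U5={{a},{f},{a,e},{c,f},{d,f},{e,f},{c,d,f},{d,e,f}}
  U12={{c},{c,d},{c,e},{c,f},{d,f},{e,f},{c,d,e},{c,d,f},{d,e,f}} U13={{c},{e},{a,e},{c,d},{c,e},{c,f},{d,e},{e,f},{c,d,e},{c,d,f},{d,e,f}} U14={{a,e}} U15={{a,e},{c,f},{d,f},{e,f},{c,d,f},{d,e,f}} U23={{c},{c,d},{c,e},{c,f},{e,f},{c,d,e},{c,d,f},{d,e,f}} U25={{f},{c,f},{d,f},{e,f},{c,d,f},{d,e,f}} U34={{b},{a,e}} U35={{a,e},{c,f},{e,f},{c,d,f},{d,e,f}} U45={{a},{a,e}}
  U123={{c},{c,d},{c,e},{c,f},{e,f},{c,d,e},{c,d,f},{d,e,f}} U125={{c,f},{d,f},{e,f},{c,d,f},{d,e,f}} U134={{a,e}} U135={{a,e},{c,f},{e,f},{c,d,f},{d,e,f}} U145={{a,e}} U235={{c,f},{e,f},{c,d,f},{d,e,f}} U345={{a,e}}
  U1235={{c,f},{e,f},{c,d,f},{d,e,f}} U1345={{a,e}}
components per intersection:
  U1: {{c},{d},{e},{a,e},{c,d},{c,e},{c,f},{d,e},{d,f},{e,f},{c,d,e},{c,d,f},{d,e,f}}
  U2: {{c},{f},{c,d},{c,e},{c,f},{d,f},{e,f},{c,d,e},{c,d,f},{d,e,f}}
  U3: {{b}} {{c},{e},{a,e},{c,d},{c,e},{c,f},{d,e},{e,f},{c,d,e},{c,d,f},{d,e,f}}
  U4: {{a},{a,e}} {{b}}
  U5: {{a},{a,e}} {{f},{c,f},{d,f},{e,f},{c,d,f},{d,e,f}}
  U12: {{c},{c,d},{c,e},{c,f},{d,f},{e,f},{c,d,e},{c,d,f},{d,e,f}}
  U13: {{c},{e},{a,e},{c,d},{c,e},{c,f},{d,e},{e,f},{c,d,e},{c,d,f},{d,e,f}}
  U14: {{a,e}}
  U15: {{a,e}} {{c,f},{d,f},{e,f},{c,d,f},{d,e,f}}
  U23: {{c},{c,d},{c,e},{c,f},{c,d,e},{c,d,f}} {{e,f},{d,e,f}}
  U25: {{f},{c,f},{d,f},{e,f},{c,d,f},{d,e,f}}
  U34: {{b}} {{a,e}}
  U35: {{a,e}} {{c,f},{c,d,f}} {{e,f},{d,e,f}}
  U45: {{a},{a,e}}
  U123: {{c},{c,d},{c,e},{c,f},{c,d,e},{c,d,f}} {{e,f},{d,e,f}}
  U125: {{c,f},{d,f},{e,f},{c,d,f},{d,e,f}}
  U134: {{a,e}}
  U135: {{a,e}} {{c,f},{c,d,f}} {{e,f},{d,e,f}}
  U145: {{a,e}}
  U235: {{c,f},{c,d,f}} {{e,f},{d,e,f}}
  U345: {{a,e}}
  U1235: {{c,f},{c,d,f}} {{e,f},{d,e,f}}
  U1345: {{a,e}}
C dims 8,14,11,3; δ0: rk 6, SNF 1^6; δ1: rk 8, SNF 1^8; δ2: rk 3, SNF 1^3
Ȟ^0 = (8 − 6) − 0 = 2, so Ȟ^0 ≅ Z^2
Ȟ^1 = (14 − 8) − 6 = 0, so Ȟ^1 ≅ 0
Ȟ^2 = (11 − 3) − 8 = 0, so Ȟ^2 ≅ 0


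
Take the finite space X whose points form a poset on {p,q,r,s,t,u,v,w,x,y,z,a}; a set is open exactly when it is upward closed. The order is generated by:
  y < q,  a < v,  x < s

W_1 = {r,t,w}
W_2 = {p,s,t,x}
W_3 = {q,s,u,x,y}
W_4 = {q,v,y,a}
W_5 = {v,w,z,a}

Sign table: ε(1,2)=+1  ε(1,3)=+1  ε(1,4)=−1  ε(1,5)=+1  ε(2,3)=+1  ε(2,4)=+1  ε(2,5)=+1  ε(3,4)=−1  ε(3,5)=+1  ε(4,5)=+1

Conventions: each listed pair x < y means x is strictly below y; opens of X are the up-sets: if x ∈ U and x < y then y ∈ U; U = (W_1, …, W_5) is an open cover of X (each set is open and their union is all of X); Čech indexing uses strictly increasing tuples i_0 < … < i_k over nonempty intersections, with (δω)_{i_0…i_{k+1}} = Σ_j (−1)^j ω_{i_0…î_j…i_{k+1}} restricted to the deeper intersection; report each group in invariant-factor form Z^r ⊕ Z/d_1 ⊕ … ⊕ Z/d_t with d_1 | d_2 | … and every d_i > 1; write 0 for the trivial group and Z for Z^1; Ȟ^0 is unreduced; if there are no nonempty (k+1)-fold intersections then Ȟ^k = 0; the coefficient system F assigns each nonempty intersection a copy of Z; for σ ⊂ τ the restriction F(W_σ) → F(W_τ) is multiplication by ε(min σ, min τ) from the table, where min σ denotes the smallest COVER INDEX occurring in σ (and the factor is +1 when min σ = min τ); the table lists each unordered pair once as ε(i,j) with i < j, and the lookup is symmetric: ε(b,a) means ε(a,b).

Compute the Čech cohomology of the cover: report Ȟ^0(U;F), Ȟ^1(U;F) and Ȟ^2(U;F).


intersection data:
  W12={t} W15={w} W23={s,x} W34={q,y} W45={v,a}
C dims 5,5; δ0: rk 5, SNF 1^4·2
Ȟ^0 = (5 − 5) − 0 = 0, so Ȟ^0 ≅ 0
Ȟ^1 = (5 − 0) − 5 = 0 plus torsion [2], so Ȟ^1 ≅ Z/2
Ȟ^2 = (0 − 0) − 0 = 0, so Ȟ^2 ≅ 0

Ȟ^0 = 0, Ȟ^1 = Z/2 and Ȟ^2 = 0


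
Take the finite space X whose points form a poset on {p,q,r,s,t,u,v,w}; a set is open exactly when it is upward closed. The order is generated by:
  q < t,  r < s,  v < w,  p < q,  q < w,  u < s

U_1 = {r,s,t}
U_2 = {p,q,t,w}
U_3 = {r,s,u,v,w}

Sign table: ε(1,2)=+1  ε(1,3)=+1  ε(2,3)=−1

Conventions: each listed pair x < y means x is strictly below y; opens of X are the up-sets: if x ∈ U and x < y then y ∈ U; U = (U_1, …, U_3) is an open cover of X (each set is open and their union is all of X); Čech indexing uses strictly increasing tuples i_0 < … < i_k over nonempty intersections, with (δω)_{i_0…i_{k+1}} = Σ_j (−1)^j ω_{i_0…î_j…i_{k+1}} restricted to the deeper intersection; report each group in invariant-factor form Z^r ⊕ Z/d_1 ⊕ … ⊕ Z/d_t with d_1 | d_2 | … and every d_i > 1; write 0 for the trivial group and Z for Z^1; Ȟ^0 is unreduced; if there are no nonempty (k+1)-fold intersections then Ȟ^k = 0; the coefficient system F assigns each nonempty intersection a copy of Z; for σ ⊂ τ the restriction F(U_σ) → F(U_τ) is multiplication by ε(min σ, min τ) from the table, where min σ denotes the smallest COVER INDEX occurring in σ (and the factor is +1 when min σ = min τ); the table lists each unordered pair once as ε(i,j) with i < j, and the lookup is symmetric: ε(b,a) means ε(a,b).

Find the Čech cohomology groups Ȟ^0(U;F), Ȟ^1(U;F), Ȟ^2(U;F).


Ȟ^0(U;F) ≅ 0, Ȟ^1(U;F) ≅ Z/2, Ȟ^2(U;F) ≅ 0

nerve simplices:
  U12={t} U13={r,s} U23={w}
C dims 3,3; δ0: rk 3, SNF 1^2·2
degree 0: 3−3−0 = 0 → Ȟ^0 ≅ 0
degree 1: 3−0−3 = 0 plus torsion [2] → Ȟ^1 ≅ Z/2
degree 2: 0−0−0 = 0 → Ȟ^2 ≅ 0


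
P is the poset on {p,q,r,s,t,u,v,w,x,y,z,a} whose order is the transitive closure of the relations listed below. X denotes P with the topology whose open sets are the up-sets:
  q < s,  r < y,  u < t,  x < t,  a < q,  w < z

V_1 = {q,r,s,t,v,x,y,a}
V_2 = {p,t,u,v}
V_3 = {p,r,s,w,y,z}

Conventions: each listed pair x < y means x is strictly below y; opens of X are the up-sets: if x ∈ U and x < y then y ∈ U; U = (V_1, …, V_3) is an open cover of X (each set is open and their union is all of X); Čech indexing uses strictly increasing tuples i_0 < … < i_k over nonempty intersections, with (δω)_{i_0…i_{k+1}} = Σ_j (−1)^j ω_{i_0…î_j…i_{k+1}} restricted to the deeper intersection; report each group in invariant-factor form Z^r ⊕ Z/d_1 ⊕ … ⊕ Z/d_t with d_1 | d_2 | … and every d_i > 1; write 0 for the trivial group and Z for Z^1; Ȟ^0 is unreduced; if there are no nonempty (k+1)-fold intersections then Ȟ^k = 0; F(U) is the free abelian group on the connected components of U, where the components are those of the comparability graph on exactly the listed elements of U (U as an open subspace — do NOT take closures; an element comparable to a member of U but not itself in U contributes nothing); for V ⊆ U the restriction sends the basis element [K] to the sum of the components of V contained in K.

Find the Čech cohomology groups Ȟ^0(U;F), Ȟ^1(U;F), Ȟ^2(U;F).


nonempty intersections:
  V12={t,v} V13={r,s,y} V23={p}
components per intersection:
  V1: {q,s,a} {r,y} {t,x} {v}
  V2: {p} {t,u} {v}
  V3: {p} {r,y} {s} {w,z}
  V12: {t} {v}
  V13: {r,y} {s}
  V23: {p}
C dims 11,5; δ0: rk 5, SNF 1^5
Ȟ^0: (11−5)−0=6 ⇒ Z^6
Ȟ^1: (5−0)−5=0 ⇒ 0
Ȟ^2: (0−0)−0=0 ⇒ 0

Ȟ^0(U;F) ≅ Z^6, Ȟ^1(U;F) ≅ 0 and Ȟ^2(U;F) ≅ 0


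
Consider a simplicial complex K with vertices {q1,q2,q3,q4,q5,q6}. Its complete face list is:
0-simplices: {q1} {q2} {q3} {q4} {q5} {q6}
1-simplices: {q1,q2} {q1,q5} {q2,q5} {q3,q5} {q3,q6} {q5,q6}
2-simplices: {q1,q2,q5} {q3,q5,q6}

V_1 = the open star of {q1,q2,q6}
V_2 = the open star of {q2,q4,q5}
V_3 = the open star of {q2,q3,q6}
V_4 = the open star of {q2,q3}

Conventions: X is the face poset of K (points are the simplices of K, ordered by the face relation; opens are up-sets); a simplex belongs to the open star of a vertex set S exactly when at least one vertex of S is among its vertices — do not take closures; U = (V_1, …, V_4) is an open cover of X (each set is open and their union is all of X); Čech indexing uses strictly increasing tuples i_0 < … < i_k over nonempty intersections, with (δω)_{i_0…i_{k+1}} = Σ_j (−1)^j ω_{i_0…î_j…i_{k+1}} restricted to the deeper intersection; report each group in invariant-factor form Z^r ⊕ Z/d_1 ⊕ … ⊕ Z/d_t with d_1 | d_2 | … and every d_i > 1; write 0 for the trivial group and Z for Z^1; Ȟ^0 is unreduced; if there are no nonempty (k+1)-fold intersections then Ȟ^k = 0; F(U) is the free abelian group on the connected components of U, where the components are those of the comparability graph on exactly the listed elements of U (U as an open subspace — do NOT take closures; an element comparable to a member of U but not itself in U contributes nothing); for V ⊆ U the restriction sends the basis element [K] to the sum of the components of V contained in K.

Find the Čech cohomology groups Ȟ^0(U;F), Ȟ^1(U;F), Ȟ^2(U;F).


cover nerve:
  V1={{q1},{q2},{q6},{q1,q2},{q1,q5},{q2,q5},{q3,q6},{q5,q6},{q1,q2,q5},{q3,q5,q6}} V2={{q2},{q4},{q5},{q1,q2},{q1,q5},{q2,q5},{q3,q5},{q5,q6},{q1,q2,q5},{q3,q5,q6}} V3={{q2},{q3},{q6},{q1,q2},{q2,q5},{q3,q5},{q3,q6},{q5,q6},{q1,q2,q5},{q3,q5,q6}} V4={{q2},{q3},{q1,q2},{q2,q5},{q3,q5},{q3,q6},{q1,q2,q5},{q3,q5,q6}}
  V12={{q2},{q1,q2},{q1,q5},{q2,q5},{q5,q6},{q1,q2,q5},{q3,q5,q6}} V13={{q2},{q6},{q1,q2},{q2,q5},{q3,q6},{q5,q6},{q1,q2,q5},{q3,q5,q6}} V14={{q2},{q1,q2},{q2,q5},{q3,q6},{q1,q2,q5},{q3,q5,q6}} V23={{q2},{q1,q2},{q2,q5},{q3,q5},{q5,q6},{q1,q2,q5},{q3,q5,q6}} V24={{q2},{q1,q2},{q2,q5},{q3,q5},{q1,q2,q5},{q3,q5,q6}} V34={{q2},{q3},{q1,q2},{q2,q5},{q3,q5},{q3,q6},{q1,q2,q5},{q3,q5,q6}}
  V123={{q2},{q1,q2},{q2,q5},{q5,q6},{q1,q2,q5},{q3,q5,q6}} V124={{q2},{q1,q2},{q2,q5},{q1,q2,q5},{q3,q5,q6}} V134={{q2},{q1,q2},{q2,q5},{q3,q6},{q1,q2,q5},{q3,q5,q6}} V234={{q2},{q1,q2},{q2,q5},{q3,q5},{q1,q2,q5},{q3,q5,q6}}
  V1234={{q2},{q1,q2},{q2,q5},{q1,q2,q5},{q3,q5,q6}}
components per intersection:
  V1: {{q1},{q2},{q1,q2},{q1,q5},{q2,q5},{q1,q2,q5}} {{q6},{q3,q6},{q5,q6},{q3,q5,q6}}
  V2: {{q2},{q5},{q1,q2},{q1,q5},{q2,q5},{q3,q5},{q5,q6},{q1,q2,q5},{q3,q5,q6}} {{q4}}
  V3: {{q2},{q1,q2},{q2,q5},{q1,q2,q5}} {{q3},{q6},{q3,q5},{q3,q6},{q5,q6},{q3,q5,q6}}
  V4: {{q2},{q1,q2},{q2,q5},{q1,q2,q5}} {{q3},{q3,q5},{q3,q6},{q3,q5,q6}}
  V12: {{q2},{q1,q2},{q1,q5},{q2,q5},{q1,q2,q5}} {{q5,q6},{q3,q5,q6}}
  V13: {{q2},{q1,q2},{q2,q5},{q1,q2,q5}} {{q6},{q3,q6},{q5,q6},{q3,q5,q6}}
  V14: {{q2},{q1,q2},{q2,q5},{q1,q2,q5}} {{q3,q6},{q3,q5,q6}}
  V23: {{q2},{q1,q2},{q2,q5},{q1,q2,q5}} {{q3,q5},{q5,q6},{q3,q5,q6}}
  V24: {{q2},{q1,q2},{q2,q5},{q1,q2,q5}} {{q3,q5},{q3,q5,q6}}
  V34: {{q2},{q1,q2},{q2,q5},{q1,q2,q5}} {{q3},{q3,q5},{q3,q6},{q3,q5,q6}}
  V123: {{q2},{q1,q2},{q2,q5},{q1,q2,q5}} {{q5,q6},{q3,q5,q6}}
  V124: {{q2},{q1,q2},{q2,q5},{q1,q2,q5}} {{q3,q5,q6}}
  V134: {{q2},{q1,q2},{q2,q5},{q1,q2,q5}} {{q3,q6},{q3,q5,q6}}
  V234: {{q2},{q1,q2},{q2,q5},{q1,q2,q5}} {{q3,q5},{q3,q5,q6}}
  V1234: {{q2},{q1,q2},{q2,q5},{q1,q2,q5}} {{q3,q5,q6}}
C dims 8,12,8,2; δ0: rk 6, SNF 1^6; δ1: rk 6, SNF 1^6; δ2: rk 2, SNF 1^2
Ȟ^0: (8−6)−0=2 ⇒ Z^2
Ȟ^1: (12−6)−6=0 ⇒ 0
Ȟ^2: (8−2)−6=0 ⇒ 0

Ȟ^0 = Z^2, Ȟ^1 = 0 and Ȟ^2 = 0


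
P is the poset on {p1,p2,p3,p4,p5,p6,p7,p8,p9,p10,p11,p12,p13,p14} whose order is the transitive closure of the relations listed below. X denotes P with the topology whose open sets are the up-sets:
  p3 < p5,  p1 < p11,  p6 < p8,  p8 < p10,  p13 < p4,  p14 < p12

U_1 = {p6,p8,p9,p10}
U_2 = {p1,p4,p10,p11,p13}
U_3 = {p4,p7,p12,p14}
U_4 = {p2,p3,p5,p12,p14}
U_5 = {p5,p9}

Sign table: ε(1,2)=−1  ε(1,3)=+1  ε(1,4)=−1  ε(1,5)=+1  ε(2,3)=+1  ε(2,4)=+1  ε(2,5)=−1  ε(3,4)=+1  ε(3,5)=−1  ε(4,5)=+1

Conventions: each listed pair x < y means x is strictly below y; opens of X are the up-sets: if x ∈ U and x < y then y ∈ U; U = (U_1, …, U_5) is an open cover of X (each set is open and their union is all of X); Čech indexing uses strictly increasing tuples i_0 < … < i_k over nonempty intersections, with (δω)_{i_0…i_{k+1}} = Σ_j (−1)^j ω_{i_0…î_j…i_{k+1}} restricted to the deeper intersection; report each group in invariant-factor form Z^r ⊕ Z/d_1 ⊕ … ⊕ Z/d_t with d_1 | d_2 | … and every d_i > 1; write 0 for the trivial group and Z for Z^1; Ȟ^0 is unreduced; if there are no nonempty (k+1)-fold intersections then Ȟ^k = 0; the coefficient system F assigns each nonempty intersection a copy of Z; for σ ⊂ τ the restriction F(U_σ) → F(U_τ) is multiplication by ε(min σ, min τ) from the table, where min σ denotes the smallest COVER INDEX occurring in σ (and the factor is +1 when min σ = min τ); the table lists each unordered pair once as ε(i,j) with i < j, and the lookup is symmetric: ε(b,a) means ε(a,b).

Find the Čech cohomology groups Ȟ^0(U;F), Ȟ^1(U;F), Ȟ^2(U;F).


nonempty overlaps:
  U12={p10} U15={p9} U23={p4} U34={p12,p14} U45={p5}
C dims 5,5; δ0: rk 5, SNF 1^4·2
degree 0: 5−5−0 = 0 → Ȟ^0 ≅ 0
degree 1: 5−0−5 = 0 plus torsion [2] → Ȟ^1 ≅ Z/2
degree 2: 0−0−0 = 0 → Ȟ^2 ≅ 0

Ȟ^0 ≅ 0; Ȟ^1 ≅ Z/2; Ȟ^2 ≅ 0


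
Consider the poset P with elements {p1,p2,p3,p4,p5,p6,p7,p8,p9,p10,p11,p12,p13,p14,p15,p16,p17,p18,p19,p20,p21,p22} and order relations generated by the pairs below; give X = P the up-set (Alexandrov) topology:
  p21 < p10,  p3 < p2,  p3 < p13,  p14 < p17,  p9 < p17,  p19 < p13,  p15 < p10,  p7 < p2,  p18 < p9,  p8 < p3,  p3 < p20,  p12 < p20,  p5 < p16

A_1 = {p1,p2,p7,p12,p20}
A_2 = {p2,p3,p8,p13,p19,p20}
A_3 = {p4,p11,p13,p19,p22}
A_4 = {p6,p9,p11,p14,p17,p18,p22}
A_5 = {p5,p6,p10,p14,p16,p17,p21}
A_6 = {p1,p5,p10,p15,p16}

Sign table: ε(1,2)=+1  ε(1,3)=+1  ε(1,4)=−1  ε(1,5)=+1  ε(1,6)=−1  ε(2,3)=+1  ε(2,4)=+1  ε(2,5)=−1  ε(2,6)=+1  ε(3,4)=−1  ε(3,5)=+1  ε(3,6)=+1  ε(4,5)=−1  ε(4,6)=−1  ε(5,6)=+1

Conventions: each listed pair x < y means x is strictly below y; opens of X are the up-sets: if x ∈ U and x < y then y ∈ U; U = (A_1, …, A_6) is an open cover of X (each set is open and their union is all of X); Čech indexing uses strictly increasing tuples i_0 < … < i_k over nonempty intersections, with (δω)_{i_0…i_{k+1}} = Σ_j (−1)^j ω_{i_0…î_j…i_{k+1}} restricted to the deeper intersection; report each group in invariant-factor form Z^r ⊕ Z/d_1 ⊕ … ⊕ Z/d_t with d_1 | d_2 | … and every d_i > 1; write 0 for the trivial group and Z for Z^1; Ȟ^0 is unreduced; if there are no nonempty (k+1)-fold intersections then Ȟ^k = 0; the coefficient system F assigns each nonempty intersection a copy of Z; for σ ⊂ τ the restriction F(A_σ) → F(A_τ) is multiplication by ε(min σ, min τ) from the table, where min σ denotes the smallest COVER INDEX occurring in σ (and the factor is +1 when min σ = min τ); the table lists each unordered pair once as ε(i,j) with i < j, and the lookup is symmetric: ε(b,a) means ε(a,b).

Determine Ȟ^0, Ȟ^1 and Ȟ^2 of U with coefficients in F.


nerve of the cover:
  A12={p2,p20} A16={p1} A23={p13,p19} A34={p11,p22} A45={p6,p14,p17} A56={p5,p10,p16}
C dims 6,6; δ0: rk 6, SNF 1^5·2
Ȟ^0 = (6 − 6) − 0 = 0, so Ȟ^0 ≅ 0
Ȟ^1 = (6 − 0) − 6 = 0 plus torsion [2], so Ȟ^1 ≅ Z/2
Ȟ^2 = (0 − 0) − 0 = 0, so Ȟ^2 ≅ 0

Ȟ^0 = 0,  Ȟ^1 = Z/2,  Ȟ^2 = 0


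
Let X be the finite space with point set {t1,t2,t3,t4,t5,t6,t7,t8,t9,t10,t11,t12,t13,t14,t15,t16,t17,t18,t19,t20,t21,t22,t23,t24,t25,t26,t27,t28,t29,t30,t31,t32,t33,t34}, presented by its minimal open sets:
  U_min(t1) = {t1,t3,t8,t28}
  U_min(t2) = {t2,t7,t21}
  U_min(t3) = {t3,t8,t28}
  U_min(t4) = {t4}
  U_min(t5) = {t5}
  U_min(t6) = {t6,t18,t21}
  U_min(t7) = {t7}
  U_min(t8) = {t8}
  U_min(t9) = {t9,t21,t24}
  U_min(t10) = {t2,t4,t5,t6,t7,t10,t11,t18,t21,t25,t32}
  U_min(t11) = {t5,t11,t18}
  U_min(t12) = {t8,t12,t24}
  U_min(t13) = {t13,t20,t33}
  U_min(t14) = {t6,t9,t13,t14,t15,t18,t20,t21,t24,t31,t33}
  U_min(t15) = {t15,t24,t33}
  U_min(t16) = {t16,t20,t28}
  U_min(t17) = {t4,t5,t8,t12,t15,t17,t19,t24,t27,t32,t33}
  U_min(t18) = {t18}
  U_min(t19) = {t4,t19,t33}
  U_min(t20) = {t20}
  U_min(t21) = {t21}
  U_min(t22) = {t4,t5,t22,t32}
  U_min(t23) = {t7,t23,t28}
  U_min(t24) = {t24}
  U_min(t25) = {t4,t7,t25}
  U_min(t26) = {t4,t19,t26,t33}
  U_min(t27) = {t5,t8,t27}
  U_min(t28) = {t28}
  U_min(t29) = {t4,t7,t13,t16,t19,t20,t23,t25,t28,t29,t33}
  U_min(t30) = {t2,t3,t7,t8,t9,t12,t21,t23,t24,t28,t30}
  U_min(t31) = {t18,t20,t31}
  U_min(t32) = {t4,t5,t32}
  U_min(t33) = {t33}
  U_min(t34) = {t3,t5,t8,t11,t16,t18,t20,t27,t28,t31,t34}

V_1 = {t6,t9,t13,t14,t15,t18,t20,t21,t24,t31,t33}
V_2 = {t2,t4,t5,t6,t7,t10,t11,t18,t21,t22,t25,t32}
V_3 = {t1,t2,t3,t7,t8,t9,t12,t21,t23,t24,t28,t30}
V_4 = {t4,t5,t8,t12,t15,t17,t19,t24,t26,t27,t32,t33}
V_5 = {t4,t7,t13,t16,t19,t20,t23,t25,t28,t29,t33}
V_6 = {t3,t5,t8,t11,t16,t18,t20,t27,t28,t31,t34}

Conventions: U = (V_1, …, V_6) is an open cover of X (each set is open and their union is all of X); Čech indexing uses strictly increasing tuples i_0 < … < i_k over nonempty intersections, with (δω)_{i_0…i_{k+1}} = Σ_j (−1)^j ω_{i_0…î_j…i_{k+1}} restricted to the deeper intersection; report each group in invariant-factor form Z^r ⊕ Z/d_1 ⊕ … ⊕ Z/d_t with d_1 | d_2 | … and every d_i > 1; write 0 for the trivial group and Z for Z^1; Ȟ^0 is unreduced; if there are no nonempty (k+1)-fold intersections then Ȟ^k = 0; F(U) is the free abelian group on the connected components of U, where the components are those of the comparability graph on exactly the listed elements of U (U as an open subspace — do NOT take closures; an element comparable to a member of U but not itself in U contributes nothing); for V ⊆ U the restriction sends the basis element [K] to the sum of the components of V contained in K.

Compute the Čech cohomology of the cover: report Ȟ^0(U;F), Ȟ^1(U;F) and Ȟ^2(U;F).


intersection data:
  V12={t6,t18,t21} V13={t9,t21,t24} V14={t15,t24,t33} V15={t13,t20,t33} V16={t18,t20,t31} V23={t2,t7,t21} V24={t4,t5,t32} V25={t4,t7,t25} V26={t5,t11,t18} V34={t8,t12,t24} V35={t7,t23,t28} V36={t3,t8,t28} V45={t4,t19,t33} V46={t5,t8,t27} V56={t16,t20,t28}
  V123={t21} V126={t18} V134={t24} V145={t33} V156={t20} V235={t7} V245={t4} V246={t5} V346={t8} V356={t28}
components per intersection:
  V1: {t6,t9,t13,t14,t15,t18,t20,t21,t24,t31,t33}
  V2: {t2,t4,t5,t6,t7,t10,t11,t18,t21,t22,t25,t32}
  V3: {t1,t2,t3,t7,t8,t9,t12,t21,t23,t24,t28,t30}
  V4: {t4,t5,t8,t12,t15,t17,t19,t24,t26,t27,t32,t33}
  V5: {t4,t7,t13,t16,t19,t20,t23,t25,t28,t29,t33}
  V6: {t3,t5,t8,t11,t16,t18,t20,t27,t28,t31,t34}
  V12: {t6,t18,t21}
  V13: {t9,t21,t24}
  V14: {t15,t24,t33}
  V15: {t13,t20,t33}
  V16: {t18,t20,t31}
  V23: {t2,t7,t21}
  V24: {t4,t5,t32}
  V25: {t4,t7,t25}
  V26: {t5,t11,t18}
  V34: {t8,t12,t24}
  V35: {t7,t23,t28}
  V36: {t3,t8,t28}
  V45: {t4,t19,t33}
  V46: {t5,t8,t27}
  V56: {t16,t20,t28}
  V123: {t21}
  V126: {t18}
  V134: {t24}
  V145: {t33}
  V156: {t20}
  V235: {t7}
  V245: {t4}
  V246: {t5}
  V346: {t8}
  V356: {t28}
C dims 6,15,10; δ0: rk 5, SNF 1^5; δ1: rk 10, SNF 1^9·2
Ȟ^0 = (6 − 5) − 0 = 1, so Ȟ^0 ≅ Z
Ȟ^1 = (15 − 10) − 5 = 0, so Ȟ^1 ≅ 0
Ȟ^2 = (10 − 0) − 10 = 0 plus torsion [2], so Ȟ^2 ≅ Z/2

Ȟ^0 ≅ Z,  Ȟ^1 ≅ 0,  Ȟ^2 ≅ Z/2


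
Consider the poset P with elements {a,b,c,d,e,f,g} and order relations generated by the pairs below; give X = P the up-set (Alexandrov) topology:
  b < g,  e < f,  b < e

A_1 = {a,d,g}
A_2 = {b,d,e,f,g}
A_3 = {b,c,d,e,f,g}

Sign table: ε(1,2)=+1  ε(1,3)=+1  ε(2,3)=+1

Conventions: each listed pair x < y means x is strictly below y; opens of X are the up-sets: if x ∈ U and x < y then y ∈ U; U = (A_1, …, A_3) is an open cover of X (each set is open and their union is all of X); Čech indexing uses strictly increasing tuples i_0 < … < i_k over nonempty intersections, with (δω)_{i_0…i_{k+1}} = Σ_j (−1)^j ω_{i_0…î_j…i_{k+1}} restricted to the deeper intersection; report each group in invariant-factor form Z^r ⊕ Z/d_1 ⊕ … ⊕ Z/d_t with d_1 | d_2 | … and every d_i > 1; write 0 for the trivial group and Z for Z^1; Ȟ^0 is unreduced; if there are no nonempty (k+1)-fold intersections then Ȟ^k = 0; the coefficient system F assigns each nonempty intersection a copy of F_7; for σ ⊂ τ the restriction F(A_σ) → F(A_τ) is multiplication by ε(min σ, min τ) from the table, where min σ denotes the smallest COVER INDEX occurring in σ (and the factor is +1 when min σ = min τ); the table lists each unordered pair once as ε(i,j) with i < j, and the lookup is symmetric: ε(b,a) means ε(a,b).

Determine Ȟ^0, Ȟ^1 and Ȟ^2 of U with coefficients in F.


Ȟ^0 = Z/7, Ȟ^1 = 0 and Ȟ^2 = 0

cover nerve:
  A12={d,g} A13={d,g} A23={b,d,e,f,g}
  A123={d,g}
C dims 3,3,1; δ0: rk_F7 2; δ1: rk_F7 1
Ȟ^0: (3−2)−0=1 ⇒ Z/7
Ȟ^1: (3−1)−2=0 ⇒ 0
Ȟ^2: (1−0)−1=0 ⇒ 0


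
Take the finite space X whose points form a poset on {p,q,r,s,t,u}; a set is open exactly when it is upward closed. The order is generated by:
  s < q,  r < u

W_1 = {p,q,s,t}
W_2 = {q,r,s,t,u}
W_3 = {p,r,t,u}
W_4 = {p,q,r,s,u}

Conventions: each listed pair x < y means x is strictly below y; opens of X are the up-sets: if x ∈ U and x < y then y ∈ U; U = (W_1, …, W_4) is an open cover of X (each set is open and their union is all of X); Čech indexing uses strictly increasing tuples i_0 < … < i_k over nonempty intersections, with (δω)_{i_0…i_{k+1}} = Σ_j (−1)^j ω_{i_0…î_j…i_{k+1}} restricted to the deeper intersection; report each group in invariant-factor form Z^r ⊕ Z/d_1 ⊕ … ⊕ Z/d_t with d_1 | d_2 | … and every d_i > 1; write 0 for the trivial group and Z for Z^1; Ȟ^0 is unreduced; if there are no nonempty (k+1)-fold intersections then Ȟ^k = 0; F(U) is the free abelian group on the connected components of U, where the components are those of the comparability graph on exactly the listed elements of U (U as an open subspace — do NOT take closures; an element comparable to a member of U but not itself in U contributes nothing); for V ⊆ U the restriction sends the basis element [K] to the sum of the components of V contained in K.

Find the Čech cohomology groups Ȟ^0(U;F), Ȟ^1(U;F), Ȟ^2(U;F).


Ȟ^0 = Z^4, Ȟ^1 = 0 and Ȟ^2 = 0

nonempty overlaps:
  W12={q,s,t} W13={p,t} W14={p,q,s} W23={r,t,u} W24={q,r,s,u} W34={p,r,u}
  W123={t} W124={q,s} W134={p} W234={r,u}
components per intersection:
  W1: {p} {q,s} {t}
  W2: {q,s} {r,u} {t}
  W3: {p} {r,u} {t}
  W4: {p} {q,s} {r,u}
  W12: {q,s} {t}
  W13: {p} {t}
  W14: {p} {q,s}
  W23: {r,u} {t}
  W24: {q,s} {r,u}
  W34: {p} {r,u}
  W123: {t}
  W124: {q,s}
  W134: {p}
  W234: {r,u}
C dims 12,12,4; δ0: rk 8, SNF 1^8; δ1: rk 4, SNF 1^4
degree 0: 12−8−0 = 4 → Ȟ^0 ≅ Z^4
degree 1: 12−4−8 = 0 → Ȟ^1 ≅ 0
degree 2: 4−0−4 = 0 → Ȟ^2 ≅ 0


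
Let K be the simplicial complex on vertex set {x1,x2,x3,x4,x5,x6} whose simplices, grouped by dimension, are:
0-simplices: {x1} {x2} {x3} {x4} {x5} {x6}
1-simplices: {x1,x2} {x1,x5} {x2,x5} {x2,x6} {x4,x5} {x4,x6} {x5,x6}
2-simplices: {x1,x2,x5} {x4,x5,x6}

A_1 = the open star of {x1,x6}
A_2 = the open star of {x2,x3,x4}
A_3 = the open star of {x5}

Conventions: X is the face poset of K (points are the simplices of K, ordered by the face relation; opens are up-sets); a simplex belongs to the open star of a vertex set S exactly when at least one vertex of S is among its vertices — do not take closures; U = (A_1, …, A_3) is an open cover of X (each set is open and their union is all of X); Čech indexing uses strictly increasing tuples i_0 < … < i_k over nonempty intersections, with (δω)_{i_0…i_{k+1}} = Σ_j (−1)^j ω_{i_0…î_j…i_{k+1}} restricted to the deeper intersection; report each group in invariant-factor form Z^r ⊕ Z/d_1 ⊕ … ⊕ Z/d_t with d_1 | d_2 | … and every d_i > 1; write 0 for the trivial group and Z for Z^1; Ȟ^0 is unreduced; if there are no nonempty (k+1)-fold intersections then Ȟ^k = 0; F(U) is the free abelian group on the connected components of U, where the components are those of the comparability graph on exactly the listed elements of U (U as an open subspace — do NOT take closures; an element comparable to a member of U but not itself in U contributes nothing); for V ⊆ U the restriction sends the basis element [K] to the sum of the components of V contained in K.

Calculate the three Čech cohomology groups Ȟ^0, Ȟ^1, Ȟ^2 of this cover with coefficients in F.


nonempty intersections:
  A1={{x1},{x6},{x1,x2},{x1,x5},{x2,x6},{x4,x6},{x5,x6},{x1,x2,x5},{x4,x5,x6}} A2={{x2},{x3},{x4},{x1,x2},{x2,x5},{x2,x6},{x4,x5},{x4,x6},{x1,x2,x5},{x4,x5,x6}} A3={{x5},{x1,x5},{x2,x5},{x4,x5},{x5,x6},{x1,x2,x5},{x4,x5,x6}}
  A12={{x1,x2},{x2,x6},{x4,x6},{x1,x2,x5},{x4,x5,x6}} A13={{x1,x5},{x5,x6},{x1,x2,x5},{x4,x5,x6}} A23={{x2,x5},{x4,x5},{x1,x2,x5},{x4,x5,x6}}
  A123={{x1,x2,x5},{x4,x5,x6}}
components per intersection:
  A1: {{x1},{x1,x2},{x1,x5},{x1,x2,x5}} {{x6},{x2,x6},{x4,x6},{x5,x6},{x4,x5,x6}}
  A2: {{x2},{x1,x2},{x2,x5},{x2,x6},{x1,x2,x5}} {{x3}} {{x4},{x4,x5},{x4,x6},{x4,x5,x6}}
  A3: {{x5},{x1,x5},{x2,x5},{x4,x5},{x5,x6},{x1,x2,x5},{x4,x5,x6}}
  A12: {{x1,x2},{x1,x2,x5}} {{x2,x6}} {{x4,x6},{x4,x5,x6}}
  A13: {{x1,x5},{x1,x2,x5}} {{x5,x6},{x4,x5,x6}}
  A23: {{x2,x5},{x1,x2,x5}} {{x4,x5},{x4,x5,x6}}
  A123: {{x1,x2,x5}} {{x4,x5,x6}}
C dims 6,7,2; δ0: rk 4, SNF 1^4; δ1: rk 2, SNF 1^2
Ȟ^0: (6−4)−0=2 ⇒ Z^2
Ȟ^1: (7−2)−4=1 ⇒ Z
Ȟ^2: (2−0)−2=0 ⇒ 0

Ȟ^0 ≅ Z^2; Ȟ^1 ≅ Z; Ȟ^2 ≅ 0


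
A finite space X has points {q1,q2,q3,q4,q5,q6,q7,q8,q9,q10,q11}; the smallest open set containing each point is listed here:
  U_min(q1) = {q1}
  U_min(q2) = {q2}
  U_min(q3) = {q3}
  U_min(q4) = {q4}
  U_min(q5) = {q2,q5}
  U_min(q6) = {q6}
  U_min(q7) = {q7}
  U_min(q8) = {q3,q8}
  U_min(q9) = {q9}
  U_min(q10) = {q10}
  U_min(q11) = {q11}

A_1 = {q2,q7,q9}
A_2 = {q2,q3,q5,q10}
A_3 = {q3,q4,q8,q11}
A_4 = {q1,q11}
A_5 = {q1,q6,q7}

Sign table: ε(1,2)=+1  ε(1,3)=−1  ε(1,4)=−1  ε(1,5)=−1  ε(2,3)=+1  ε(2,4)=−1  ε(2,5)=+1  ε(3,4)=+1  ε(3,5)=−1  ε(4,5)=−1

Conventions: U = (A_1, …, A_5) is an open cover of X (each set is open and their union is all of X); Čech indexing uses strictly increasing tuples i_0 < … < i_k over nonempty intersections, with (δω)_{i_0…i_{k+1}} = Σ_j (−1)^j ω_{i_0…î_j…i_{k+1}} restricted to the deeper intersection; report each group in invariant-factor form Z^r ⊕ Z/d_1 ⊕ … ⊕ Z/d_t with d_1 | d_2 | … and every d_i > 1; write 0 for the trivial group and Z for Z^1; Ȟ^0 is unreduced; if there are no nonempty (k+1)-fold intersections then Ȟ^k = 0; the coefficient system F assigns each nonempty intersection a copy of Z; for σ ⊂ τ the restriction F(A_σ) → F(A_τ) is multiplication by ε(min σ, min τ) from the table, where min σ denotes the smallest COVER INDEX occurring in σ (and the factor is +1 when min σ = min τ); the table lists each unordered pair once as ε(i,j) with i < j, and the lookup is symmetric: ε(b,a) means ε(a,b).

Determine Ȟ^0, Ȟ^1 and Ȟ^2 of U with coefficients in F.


Ȟ^0 = Z; Ȟ^1 = Z; Ȟ^2 = 0

intersection data:
  A12={q2} A15={q7} A23={q3} A34={q11} A45={q1}
C dims 5,5; δ0: rk 4, SNF 1^4
Ȟ^0 = (5 − 4) − 0 = 1, so Ȟ^0 ≅ Z
Ȟ^1 = (5 − 0) − 4 = 1, so Ȟ^1 ≅ Z
Ȟ^2 = (0 − 0) − 0 = 0, so Ȟ^2 ≅ 0


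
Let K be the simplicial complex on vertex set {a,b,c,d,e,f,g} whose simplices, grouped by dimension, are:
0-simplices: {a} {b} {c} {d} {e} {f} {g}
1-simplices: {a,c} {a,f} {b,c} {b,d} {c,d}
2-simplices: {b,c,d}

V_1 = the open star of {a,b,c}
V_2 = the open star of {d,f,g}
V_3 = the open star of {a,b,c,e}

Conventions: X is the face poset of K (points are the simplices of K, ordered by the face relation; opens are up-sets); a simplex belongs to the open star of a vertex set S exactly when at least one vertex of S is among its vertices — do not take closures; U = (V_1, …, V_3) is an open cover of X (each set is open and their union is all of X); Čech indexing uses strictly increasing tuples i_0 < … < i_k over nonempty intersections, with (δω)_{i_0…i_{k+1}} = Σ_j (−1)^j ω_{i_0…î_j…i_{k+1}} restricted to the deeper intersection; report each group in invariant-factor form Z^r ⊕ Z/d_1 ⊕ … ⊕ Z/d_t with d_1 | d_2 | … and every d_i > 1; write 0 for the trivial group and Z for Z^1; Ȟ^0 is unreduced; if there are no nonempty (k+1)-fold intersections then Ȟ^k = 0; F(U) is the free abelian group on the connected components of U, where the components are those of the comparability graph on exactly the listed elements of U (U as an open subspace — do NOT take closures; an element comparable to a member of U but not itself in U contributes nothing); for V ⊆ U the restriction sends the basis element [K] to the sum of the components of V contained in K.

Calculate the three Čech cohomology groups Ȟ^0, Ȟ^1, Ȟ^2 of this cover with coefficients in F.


nonempty intersections:
  V1={{a},{b},{c},{a,c},{a,f},{b,c},{b,d},{c,d},{b,c,d}} V2={{d},{f},{g},{a,f},{b,d},{c,d},{b,c,d}} V3={{a},{b},{c},{e},{a,c},{a,f},{b,c},{b,d},{c,d},{b,c,d}}
  V12={{a,f},{b,d},{c,d},{b,c,d}} V13={{a},{b},{c},{a,c},{a,f},{b,c},{b,d},{c,d},{b,c,d}} V23={{a,f},{b,d},{c,d},{b,c,d}}
  V123={{a,f},{b,d},{c,d},{b,c,d}}
components per intersection:
  V1: {{a},{b},{c},{a,c},{a,f},{b,c},{b,d},{c,d},{b,c,d}}
  V2: {{d},{b,d},{c,d},{b,c,d}} {{f},{a,f}} {{g}}
  V3: {{a},{b},{c},{a,c},{a,f},{b,c},{b,d},{c,d},{b,c,d}} {{e}}
  V12: {{a,f}} {{b,d},{c,d},{b,c,d}}
  V13: {{a},{b},{c},{a,c},{a,f},{b,c},{b,d},{c,d},{b,c,d}}
  V23: {{a,f}} {{b,d},{c,d},{b,c,d}}
  V123: {{a,f}} {{b,d},{c,d},{b,c,d}}
C dims 6,5,2; δ0: rk 3, SNF 1^3; δ1: rk 2, SNF 1^2
Ȟ^0: (6−3)−0=3 ⇒ Z^3
Ȟ^1: (5−2)−3=0 ⇒ 0
Ȟ^2: (2−0)−2=0 ⇒ 0

Ȟ^0 ≅ Z^3,  Ȟ^1 ≅ 0,  Ȟ^2 ≅ 0


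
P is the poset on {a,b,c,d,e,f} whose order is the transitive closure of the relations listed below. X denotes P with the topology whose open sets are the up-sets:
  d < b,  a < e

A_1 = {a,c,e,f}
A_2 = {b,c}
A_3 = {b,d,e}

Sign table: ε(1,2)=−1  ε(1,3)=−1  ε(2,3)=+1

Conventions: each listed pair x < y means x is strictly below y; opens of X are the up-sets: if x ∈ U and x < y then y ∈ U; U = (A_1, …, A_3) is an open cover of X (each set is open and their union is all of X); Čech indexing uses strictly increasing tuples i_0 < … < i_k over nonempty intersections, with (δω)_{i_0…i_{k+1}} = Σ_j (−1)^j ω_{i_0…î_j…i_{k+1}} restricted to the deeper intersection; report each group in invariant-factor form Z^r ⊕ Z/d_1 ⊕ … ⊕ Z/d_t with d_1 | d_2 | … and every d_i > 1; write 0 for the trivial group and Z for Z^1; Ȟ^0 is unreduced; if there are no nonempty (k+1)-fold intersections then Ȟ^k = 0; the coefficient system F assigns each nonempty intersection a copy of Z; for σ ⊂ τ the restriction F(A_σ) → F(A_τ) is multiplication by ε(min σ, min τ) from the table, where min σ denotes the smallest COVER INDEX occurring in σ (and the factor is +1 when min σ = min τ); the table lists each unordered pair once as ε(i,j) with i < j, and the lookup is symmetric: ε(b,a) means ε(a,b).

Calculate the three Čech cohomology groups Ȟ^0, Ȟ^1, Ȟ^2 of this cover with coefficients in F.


nonempty overlaps:
  A12={c} A13={e} A23={b}
C dims 3,3; δ0: rk 2, SNF 1^2
degree 0: 3−2−0 = 1 → Ȟ^0 ≅ Z
degree 1: 3−0−2 = 1 → Ȟ^1 ≅ Z
degree 2: 0−0−0 = 0 → Ȟ^2 ≅ 0

Ȟ^0(U;F) ≅ Z, Ȟ^1(U;F) ≅ Z, Ȟ^2(U;F) ≅ 0


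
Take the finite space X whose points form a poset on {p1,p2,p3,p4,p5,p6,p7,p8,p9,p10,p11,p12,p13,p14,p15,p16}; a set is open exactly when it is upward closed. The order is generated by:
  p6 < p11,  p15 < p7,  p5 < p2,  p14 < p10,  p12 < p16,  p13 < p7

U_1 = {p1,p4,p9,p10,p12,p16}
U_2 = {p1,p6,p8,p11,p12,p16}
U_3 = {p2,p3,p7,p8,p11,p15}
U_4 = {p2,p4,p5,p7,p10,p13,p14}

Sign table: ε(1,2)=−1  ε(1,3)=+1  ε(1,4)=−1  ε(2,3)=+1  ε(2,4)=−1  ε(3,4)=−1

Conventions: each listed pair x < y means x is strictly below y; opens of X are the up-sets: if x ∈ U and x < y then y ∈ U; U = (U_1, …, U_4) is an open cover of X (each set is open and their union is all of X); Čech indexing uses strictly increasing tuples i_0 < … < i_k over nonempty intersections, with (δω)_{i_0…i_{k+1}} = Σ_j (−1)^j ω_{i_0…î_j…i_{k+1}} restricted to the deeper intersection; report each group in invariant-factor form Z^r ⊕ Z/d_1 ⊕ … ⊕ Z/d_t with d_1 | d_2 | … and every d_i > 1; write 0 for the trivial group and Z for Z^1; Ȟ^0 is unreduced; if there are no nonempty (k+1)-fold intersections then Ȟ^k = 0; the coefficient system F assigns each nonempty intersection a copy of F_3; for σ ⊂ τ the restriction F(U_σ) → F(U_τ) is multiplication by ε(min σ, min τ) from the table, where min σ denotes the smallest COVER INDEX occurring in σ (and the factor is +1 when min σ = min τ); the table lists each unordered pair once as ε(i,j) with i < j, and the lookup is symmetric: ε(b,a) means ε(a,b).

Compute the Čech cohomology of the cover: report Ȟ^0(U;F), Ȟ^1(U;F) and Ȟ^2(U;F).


cover nerve:
  U12={p1,p12,p16} U14={p4,p10} U23={p8,p11} U34={p2,p7}
C dims 4,4; δ0: rk_F3 4
Ȟ^0: (4−4)−0=0 ⇒ 0
Ȟ^1: (4−0)−4=0 ⇒ 0
Ȟ^2: (0−0)−0=0 ⇒ 0

Ȟ^0 ≅ 0, Ȟ^1 ≅ 0, Ȟ^2 ≅ 0


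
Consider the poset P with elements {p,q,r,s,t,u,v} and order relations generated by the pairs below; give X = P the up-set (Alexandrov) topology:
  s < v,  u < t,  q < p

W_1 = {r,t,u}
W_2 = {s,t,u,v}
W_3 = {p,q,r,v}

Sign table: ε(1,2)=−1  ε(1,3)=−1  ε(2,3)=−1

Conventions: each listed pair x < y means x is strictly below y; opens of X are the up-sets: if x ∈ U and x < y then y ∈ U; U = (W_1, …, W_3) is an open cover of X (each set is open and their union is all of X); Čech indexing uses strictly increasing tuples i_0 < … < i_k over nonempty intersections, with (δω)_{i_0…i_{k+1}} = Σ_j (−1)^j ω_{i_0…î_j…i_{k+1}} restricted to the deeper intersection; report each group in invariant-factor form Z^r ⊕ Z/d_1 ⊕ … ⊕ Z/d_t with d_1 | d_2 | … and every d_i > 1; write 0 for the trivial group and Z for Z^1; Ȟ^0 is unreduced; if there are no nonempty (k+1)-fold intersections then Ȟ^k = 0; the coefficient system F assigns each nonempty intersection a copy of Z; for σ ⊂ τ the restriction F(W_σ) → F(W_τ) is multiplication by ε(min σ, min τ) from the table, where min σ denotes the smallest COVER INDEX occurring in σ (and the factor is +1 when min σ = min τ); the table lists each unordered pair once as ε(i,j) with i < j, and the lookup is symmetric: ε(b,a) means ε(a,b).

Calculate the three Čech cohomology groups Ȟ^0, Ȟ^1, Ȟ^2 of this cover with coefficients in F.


Ȟ^0 = 0, Ȟ^1 = Z/2 and Ȟ^2 = 0

cover nerve:
  W12={t,u} W13={r} W23={v}
C dims 3,3; δ0: rk 3, SNF 1^2·2
Ȟ^0: (3−3)−0=0 ⇒ 0
Ȟ^1: (3−0)−3=0 plus torsion [2] ⇒ Z/2
Ȟ^2: (0−0)−0=0 ⇒ 0


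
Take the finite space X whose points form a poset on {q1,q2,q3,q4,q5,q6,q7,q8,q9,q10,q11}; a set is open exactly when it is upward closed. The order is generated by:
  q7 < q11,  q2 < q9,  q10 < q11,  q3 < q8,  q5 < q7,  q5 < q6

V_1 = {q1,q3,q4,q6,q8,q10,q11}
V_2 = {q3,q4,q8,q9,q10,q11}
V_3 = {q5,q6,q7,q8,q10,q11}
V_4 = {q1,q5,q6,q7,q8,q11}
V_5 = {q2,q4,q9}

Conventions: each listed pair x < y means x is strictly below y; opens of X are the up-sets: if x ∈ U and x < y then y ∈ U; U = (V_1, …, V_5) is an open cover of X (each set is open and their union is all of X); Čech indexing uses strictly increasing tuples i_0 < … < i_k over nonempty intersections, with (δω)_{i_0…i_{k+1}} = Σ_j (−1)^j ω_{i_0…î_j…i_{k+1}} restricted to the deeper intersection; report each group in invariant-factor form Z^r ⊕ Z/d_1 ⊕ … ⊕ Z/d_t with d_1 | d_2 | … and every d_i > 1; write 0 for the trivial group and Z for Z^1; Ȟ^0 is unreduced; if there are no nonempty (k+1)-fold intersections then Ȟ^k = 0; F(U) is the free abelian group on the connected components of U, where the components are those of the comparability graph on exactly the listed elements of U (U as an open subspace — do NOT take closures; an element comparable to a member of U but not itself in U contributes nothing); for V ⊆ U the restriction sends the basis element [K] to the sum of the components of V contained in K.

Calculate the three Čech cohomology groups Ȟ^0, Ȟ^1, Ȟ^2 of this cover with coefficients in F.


nonempty intersections:
  V12={q3,q4,q8,q10,q11} V13={q6,q8,q10,q11} V14={q1,q6,q8,q11} V15={q4} V23={q8,q10,q11} V24={q8,q11} V25={q4,q9} V34={q5,q6,q7,q8,q11}
  V123={q8,q10,q11} V124={q8,q11} V125={q4} V134={q6,q8,q11} V234={q8,q11}
  V1234={q8,q11}
components per intersection:
  V1: {q1} {q3,q8} {q4} {q6} {q10,q11}
  V2: {q3,q8} {q4} {q9} {q10,q11}
  V3: {q5,q6,q7,q10,q11} {q8}
  V4: {q1} {q5,q6,q7,q11} {q8}
  V5: {q2,q9} {q4}
  V12: {q3,q8} {q4} {q10,q11}
  V13: {q6} {q8} {q10,q11}
  V14: {q1} {q6} {q8} {q11}
  V15: {q4}
  V23: {q8} {q10,q11}
  V24: {q8} {q11}
  V25: {q4} {q9}
  V34: {q5,q6,q7,q11} {q8}
  V123: {q8} {q10,q11}
  V124: {q8} {q11}
  V125: {q4}
  V134: {q6} {q8} {q11}
  V234: {q8} {q11}
  V1234: {q8} {q11}
C dims 16,19,10,2; δ0: rk 11, SNF 1^11; δ1: rk 8, SNF 1^8; δ2: rk 2, SNF 1^2
Ȟ^0: (16−11)−0=5 ⇒ Z^5
Ȟ^1: (19−8)−11=0 ⇒ 0
Ȟ^2: (10−2)−8=0 ⇒ 0

Ȟ^0 ≅ Z^5, Ȟ^1 ≅ 0 and Ȟ^2 ≅ 0


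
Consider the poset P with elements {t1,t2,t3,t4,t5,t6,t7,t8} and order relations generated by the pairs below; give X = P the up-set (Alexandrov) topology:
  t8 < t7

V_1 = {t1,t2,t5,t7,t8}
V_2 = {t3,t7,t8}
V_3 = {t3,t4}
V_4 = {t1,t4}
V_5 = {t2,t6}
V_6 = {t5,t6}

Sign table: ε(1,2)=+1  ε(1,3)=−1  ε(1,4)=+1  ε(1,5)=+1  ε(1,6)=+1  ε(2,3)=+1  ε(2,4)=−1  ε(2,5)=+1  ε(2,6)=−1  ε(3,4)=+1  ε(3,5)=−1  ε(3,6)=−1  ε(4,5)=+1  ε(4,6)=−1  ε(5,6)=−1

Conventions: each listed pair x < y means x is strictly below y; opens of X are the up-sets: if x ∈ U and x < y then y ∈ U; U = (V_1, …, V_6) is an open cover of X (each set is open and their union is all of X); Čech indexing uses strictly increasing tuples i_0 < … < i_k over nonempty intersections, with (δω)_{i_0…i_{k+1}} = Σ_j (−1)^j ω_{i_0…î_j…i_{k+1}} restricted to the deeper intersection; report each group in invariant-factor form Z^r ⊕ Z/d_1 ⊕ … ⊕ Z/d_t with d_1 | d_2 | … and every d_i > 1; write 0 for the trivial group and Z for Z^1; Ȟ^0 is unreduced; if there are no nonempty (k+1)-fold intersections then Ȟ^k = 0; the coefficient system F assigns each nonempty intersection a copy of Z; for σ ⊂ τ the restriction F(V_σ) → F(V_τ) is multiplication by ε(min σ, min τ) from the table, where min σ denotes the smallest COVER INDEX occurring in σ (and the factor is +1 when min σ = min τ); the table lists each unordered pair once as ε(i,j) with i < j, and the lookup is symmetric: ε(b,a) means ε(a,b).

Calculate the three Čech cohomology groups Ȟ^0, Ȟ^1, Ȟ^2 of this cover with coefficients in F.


nonempty intersections:
  V12={t7,t8} V14={t1} V15={t2} V16={t5} V23={t3} V34={t4} V56={t6}
C dims 6,7; δ0: rk 6, SNF 1^5·2
Ȟ^0: (6−6)−0=0 ⇒ 0
Ȟ^1: (7−0)−6=1 plus torsion [2] ⇒ Z ⊕ Z/2
Ȟ^2: (0−0)−0=0 ⇒ 0

Ȟ^0 ≅ 0; Ȟ^1 ≅ Z ⊕ Z/2; Ȟ^2 ≅ 0
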